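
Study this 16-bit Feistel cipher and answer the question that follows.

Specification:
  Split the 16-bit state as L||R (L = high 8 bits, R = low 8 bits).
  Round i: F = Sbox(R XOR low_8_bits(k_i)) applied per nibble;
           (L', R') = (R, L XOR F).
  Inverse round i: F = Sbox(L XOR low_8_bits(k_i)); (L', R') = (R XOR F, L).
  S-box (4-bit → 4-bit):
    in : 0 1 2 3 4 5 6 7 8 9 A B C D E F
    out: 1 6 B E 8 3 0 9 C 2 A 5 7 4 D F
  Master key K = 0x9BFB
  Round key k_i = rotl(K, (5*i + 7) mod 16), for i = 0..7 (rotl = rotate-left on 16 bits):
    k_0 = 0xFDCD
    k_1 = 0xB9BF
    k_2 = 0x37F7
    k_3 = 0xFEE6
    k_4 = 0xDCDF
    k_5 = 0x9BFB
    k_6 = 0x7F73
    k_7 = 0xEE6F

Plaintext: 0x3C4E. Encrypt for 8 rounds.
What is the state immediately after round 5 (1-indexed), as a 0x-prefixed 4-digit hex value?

0x3BCE

s_0 = plaintext = 0x3C4E
s_1 = Round(s_0, k_0) = 0x4EF2
s_2 = Round(s_1, k_1) = 0xF2CA
s_3 = Round(s_2, k_2) = 0xCA16
s_4 = Round(s_3, k_3) = 0x163B
s_5 = Round(s_4, k_4) = 0x3BCE
s_6 = Round(s_5, k_5) = 0xCED8
s_7 = Round(s_6, k_6) = 0xD86B
s_8 = Round(s_7, k_7) = 0x6BC0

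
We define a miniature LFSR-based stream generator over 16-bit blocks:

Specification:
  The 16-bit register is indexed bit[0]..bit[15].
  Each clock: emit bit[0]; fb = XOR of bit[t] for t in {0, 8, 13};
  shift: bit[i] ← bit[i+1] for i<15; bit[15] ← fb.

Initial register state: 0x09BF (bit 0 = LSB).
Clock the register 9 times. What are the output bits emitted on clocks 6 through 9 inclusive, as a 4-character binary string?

1011

reg_0 = 0x09BF
clock 1: out=1, reg = 0x04DF
clock 2: out=1, reg = 0x826F
clock 3: out=1, reg = 0xC137
clock 4: out=1, reg = 0x609B
clock 5: out=1, reg = 0x304D
clock 6: out=1, reg = 0x1826
clock 7: out=0, reg = 0x0C13
clock 8: out=1, reg = 0x8609
clock 9: out=1, reg = 0xC304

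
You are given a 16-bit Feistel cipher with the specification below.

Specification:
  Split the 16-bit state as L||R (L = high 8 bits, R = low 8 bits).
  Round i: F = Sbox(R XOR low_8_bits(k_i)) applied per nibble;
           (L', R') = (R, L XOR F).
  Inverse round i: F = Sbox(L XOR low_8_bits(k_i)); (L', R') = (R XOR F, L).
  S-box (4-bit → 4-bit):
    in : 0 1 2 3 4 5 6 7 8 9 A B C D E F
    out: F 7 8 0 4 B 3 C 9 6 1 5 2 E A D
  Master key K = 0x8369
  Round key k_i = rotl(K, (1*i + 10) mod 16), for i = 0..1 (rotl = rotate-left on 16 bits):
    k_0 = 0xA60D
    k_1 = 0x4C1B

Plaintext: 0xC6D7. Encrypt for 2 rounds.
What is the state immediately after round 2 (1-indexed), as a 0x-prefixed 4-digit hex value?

0x27D5

s_0 = plaintext = 0xC6D7
s_1 = Round(s_0, k_0) = 0xD727
s_2 = Round(s_1, k_1) = 0x27D5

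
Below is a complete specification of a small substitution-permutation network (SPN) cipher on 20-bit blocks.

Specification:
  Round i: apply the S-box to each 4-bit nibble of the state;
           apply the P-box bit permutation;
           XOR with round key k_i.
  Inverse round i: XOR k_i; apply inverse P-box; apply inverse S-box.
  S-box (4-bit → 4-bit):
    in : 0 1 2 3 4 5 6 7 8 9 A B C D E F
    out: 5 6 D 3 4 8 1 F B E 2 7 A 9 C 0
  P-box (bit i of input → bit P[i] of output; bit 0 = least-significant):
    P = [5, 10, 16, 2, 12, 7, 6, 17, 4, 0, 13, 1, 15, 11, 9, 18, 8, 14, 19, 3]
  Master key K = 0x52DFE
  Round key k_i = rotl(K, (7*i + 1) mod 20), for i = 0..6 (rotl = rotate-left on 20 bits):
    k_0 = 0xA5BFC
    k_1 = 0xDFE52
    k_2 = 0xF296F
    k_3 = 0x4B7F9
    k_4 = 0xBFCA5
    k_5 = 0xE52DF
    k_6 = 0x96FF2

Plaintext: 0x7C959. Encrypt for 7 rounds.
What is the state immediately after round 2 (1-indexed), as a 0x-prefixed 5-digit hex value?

s_0 = plaintext = 0x7C959
s_1 = Round(s_0, k_0) = 0x536F3
s_2 = Round(s_1, k_1) = 0xD726A
s_3 = Round(s_2, k_2) = 0xB9675
s_4 = Round(s_3, k_3) = 0xAEC2D
s_5 = Round(s_4, k_4) = 0xDAEC2
s_6 = Round(s_5, k_5) = 0xD7B71
s_7 = Round(s_6, k_6) = 0xED02B

0xD726A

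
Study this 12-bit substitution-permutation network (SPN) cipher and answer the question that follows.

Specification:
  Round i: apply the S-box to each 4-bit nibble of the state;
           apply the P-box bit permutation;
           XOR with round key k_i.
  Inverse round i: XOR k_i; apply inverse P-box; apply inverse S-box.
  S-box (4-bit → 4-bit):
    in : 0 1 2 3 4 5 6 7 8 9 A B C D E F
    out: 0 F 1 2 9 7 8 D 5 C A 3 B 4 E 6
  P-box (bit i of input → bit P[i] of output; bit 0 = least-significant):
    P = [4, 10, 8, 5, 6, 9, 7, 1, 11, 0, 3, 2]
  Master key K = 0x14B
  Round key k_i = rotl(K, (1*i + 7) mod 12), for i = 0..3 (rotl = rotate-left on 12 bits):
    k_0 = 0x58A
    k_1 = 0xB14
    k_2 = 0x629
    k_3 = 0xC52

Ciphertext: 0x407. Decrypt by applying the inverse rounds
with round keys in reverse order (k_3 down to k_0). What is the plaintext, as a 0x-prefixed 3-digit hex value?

s_0 = ciphertext = 0x407
s_1 = InvRound(s_0, k_3) = 0xC22
s_2 = InvRound(s_1, k_2) = 0x5A0
s_3 = InvRound(s_2, k_1) = 0x4FC
s_4 = InvRound(s_3, k_0) = 0x647

0x647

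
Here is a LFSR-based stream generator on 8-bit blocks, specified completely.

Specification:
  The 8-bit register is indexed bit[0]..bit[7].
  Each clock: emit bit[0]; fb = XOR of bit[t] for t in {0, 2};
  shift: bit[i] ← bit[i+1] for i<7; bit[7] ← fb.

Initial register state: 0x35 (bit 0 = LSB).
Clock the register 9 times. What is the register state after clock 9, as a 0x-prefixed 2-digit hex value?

reg_0 = 0x35
clock 1: out=1, reg = 0x1A
clock 2: out=0, reg = 0x0D
clock 3: out=1, reg = 0x06
clock 4: out=0, reg = 0x83
clock 5: out=1, reg = 0xC1
clock 6: out=1, reg = 0xE0
clock 7: out=0, reg = 0x70
clock 8: out=0, reg = 0x38
clock 9: out=0, reg = 0x1C

0x1C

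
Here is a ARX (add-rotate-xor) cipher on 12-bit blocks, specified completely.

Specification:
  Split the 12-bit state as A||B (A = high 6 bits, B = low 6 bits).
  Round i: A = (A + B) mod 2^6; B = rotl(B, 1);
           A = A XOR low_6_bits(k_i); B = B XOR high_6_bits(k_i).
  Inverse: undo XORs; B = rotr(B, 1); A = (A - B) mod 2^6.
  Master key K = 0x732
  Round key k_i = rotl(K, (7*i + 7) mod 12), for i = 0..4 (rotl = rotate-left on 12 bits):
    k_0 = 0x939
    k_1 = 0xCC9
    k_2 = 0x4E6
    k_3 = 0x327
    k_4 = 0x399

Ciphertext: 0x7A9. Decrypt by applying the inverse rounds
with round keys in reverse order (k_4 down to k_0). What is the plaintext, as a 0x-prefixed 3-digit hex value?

0xBCB

s_0 = ciphertext = 0x7A9
s_1 = InvRound(s_0, k_4) = 0x533
s_2 = InvRound(s_1, k_3) = 0xD3F
s_3 = InvRound(s_2, k_2) = 0xF16
s_4 = InvRound(s_3, k_1) = 0x0F2
s_5 = InvRound(s_4, k_0) = 0xBCB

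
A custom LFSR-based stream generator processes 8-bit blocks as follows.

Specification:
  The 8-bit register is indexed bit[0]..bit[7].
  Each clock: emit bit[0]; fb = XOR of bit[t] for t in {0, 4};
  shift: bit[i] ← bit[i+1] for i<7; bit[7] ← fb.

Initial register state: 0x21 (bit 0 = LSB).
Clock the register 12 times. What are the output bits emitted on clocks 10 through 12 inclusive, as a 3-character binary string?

100

reg_0 = 0x21
clock 1: out=1, reg = 0x90
clock 2: out=0, reg = 0xC8
clock 3: out=0, reg = 0x64
clock 4: out=0, reg = 0x32
clock 5: out=0, reg = 0x99
clock 6: out=1, reg = 0x4C
clock 7: out=0, reg = 0x26
clock 8: out=0, reg = 0x13
clock 9: out=1, reg = 0x09
clock 10: out=1, reg = 0x84
clock 11: out=0, reg = 0x42
clock 12: out=0, reg = 0x21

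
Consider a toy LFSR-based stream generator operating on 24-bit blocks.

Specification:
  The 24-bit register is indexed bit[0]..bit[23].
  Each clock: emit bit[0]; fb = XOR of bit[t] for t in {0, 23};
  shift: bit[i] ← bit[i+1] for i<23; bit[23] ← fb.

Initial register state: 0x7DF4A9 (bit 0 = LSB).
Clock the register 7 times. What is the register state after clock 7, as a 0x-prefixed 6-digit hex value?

reg_0 = 0x7DF4A9
clock 1: out=1, reg = 0xBEFA54
clock 2: out=0, reg = 0xDF7D2A
clock 3: out=0, reg = 0xEFBE95
clock 4: out=1, reg = 0x77DF4A
clock 5: out=0, reg = 0x3BEFA5
clock 6: out=1, reg = 0x9DF7D2
clock 7: out=0, reg = 0xCEFBE9

0xCEFBE9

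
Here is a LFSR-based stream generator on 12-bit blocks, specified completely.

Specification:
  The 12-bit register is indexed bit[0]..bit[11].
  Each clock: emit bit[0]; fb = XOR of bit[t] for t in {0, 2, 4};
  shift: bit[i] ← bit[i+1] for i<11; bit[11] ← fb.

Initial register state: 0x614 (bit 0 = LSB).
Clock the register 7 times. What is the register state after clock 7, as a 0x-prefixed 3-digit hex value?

reg_0 = 0x614
clock 1: out=0, reg = 0x30A
clock 2: out=0, reg = 0x185
clock 3: out=1, reg = 0x0C2
clock 4: out=0, reg = 0x061
clock 5: out=1, reg = 0x830
clock 6: out=0, reg = 0xC18
clock 7: out=0, reg = 0xE0C

0xE0C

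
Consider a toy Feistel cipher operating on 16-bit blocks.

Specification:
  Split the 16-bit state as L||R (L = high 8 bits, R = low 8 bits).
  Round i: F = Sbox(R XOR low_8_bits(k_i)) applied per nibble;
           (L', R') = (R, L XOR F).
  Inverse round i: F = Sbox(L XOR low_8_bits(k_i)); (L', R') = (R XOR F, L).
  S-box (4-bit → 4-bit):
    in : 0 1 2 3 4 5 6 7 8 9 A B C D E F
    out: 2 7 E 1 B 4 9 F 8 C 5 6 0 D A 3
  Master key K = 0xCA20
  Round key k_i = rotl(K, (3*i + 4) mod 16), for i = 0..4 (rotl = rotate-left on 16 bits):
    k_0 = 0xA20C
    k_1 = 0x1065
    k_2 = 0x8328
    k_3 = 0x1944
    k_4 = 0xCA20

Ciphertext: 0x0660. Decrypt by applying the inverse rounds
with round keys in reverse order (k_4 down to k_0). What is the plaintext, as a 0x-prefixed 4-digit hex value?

0x8D26

s_0 = ciphertext = 0x0660
s_1 = InvRound(s_0, k_4) = 0x8906
s_2 = InvRound(s_1, k_3) = 0x0B89
s_3 = InvRound(s_2, k_2) = 0x680B
s_4 = InvRound(s_3, k_1) = 0x2668
s_5 = InvRound(s_4, k_0) = 0x8D26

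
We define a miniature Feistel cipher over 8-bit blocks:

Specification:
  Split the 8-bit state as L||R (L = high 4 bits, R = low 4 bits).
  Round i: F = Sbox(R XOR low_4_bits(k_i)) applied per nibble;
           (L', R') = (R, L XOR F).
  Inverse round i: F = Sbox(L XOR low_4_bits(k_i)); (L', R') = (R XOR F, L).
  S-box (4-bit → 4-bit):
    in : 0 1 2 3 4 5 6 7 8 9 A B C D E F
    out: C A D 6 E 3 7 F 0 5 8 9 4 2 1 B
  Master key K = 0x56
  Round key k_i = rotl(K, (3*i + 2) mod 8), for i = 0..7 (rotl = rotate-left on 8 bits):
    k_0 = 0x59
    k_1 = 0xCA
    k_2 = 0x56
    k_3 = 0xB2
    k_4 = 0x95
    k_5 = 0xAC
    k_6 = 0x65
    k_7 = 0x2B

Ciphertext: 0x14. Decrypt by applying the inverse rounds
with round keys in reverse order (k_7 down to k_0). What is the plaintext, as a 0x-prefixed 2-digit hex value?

0x51

s_0 = ciphertext = 0x14
s_1 = InvRound(s_0, k_7) = 0xC1
s_2 = InvRound(s_1, k_6) = 0x4C
s_3 = InvRound(s_2, k_5) = 0xC4
s_4 = InvRound(s_3, k_4) = 0x1C
s_5 = InvRound(s_4, k_3) = 0xA1
s_6 = InvRound(s_5, k_2) = 0x5A
s_7 = InvRound(s_6, k_1) = 0x15
s_8 = InvRound(s_7, k_0) = 0x51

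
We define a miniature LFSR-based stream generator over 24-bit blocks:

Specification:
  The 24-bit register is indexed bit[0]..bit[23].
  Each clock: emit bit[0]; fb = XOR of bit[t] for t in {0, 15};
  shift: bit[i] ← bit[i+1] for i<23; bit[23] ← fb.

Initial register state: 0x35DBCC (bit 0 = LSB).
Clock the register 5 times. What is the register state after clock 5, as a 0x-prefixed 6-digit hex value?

reg_0 = 0x35DBCC
clock 1: out=0, reg = 0x9AEDE6
clock 2: out=0, reg = 0xCD76F3
clock 3: out=1, reg = 0xE6BB79
clock 4: out=1, reg = 0x735DBC
clock 5: out=0, reg = 0x39AEDE

0x39AEDE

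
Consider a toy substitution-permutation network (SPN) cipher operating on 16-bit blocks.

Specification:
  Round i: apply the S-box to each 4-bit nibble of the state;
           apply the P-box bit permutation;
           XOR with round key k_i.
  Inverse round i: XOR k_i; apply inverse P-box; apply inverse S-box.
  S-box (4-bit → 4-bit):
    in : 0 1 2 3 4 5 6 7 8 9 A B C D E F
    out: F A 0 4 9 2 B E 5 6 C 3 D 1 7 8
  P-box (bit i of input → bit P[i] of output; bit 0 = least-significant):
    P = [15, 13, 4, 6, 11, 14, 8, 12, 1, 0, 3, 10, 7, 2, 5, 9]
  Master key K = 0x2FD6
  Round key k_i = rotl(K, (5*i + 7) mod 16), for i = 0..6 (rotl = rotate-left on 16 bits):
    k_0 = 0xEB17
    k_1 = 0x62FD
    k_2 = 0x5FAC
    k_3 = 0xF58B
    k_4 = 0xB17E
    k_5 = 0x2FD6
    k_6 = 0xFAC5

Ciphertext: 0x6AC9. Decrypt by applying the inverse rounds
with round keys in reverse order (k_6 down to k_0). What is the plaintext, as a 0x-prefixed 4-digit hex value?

0xDC58

s_0 = ciphertext = 0x6AC9
s_1 = InvRound(s_0, k_6) = 0x53FD
s_2 = InvRound(s_1, k_5) = 0x3065
s_3 = InvRound(s_2, k_4) = 0x2E38
s_4 = InvRound(s_3, k_3) = 0xCB08
s_5 = InvRound(s_4, k_2) = 0xEFFD
s_6 = InvRound(s_5, k_1) = 0x2F8D
s_7 = InvRound(s_6, k_0) = 0xDC58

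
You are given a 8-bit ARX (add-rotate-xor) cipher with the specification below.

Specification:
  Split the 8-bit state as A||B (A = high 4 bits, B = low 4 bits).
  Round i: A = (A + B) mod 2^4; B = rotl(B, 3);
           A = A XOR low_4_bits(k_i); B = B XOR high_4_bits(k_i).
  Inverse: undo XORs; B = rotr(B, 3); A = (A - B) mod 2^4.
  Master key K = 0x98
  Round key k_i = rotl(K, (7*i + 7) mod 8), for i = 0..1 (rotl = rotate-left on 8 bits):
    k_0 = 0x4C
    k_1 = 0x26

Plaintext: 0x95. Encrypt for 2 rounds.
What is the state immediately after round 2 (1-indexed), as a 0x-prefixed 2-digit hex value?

s_0 = plaintext = 0x95
s_1 = Round(s_0, k_0) = 0x2E
s_2 = Round(s_1, k_1) = 0x65

0x65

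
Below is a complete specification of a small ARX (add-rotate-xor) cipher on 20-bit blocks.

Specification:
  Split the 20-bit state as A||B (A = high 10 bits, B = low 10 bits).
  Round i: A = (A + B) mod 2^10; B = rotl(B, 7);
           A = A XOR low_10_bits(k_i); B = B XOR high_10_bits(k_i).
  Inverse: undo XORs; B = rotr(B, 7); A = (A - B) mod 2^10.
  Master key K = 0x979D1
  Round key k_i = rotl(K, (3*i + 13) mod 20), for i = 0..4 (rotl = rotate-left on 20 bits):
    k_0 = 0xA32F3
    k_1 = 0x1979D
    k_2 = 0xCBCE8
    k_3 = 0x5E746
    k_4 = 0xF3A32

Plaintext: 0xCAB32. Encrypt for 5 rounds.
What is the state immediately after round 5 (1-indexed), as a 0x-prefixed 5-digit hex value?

s_0 = plaintext = 0xCAB32
s_1 = Round(s_0, k_0) = 0x2BFEA
s_2 = Round(s_1, k_1) = 0xC1118
s_3 = Round(s_2, k_2) = 0x3D30C
s_4 = Round(s_3, k_3) = 0xD1B18
s_5 = Round(s_4, k_4) = 0x1B3AD

0x1B3AD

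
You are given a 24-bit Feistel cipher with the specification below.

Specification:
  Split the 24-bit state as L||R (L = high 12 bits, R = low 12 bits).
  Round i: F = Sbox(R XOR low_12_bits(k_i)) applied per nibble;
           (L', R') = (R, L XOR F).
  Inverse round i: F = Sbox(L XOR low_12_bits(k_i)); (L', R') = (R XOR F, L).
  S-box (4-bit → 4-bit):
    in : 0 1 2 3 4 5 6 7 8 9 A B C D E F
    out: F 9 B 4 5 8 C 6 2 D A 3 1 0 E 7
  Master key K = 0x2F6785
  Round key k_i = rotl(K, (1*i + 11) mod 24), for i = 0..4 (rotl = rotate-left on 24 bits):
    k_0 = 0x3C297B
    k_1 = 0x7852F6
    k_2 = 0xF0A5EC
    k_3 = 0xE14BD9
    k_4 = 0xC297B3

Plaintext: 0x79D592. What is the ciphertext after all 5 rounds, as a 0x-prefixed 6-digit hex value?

s_0 = plaintext = 0x79D592
s_1 = Round(s_0, k_0) = 0x592670
s_2 = Round(s_1, k_1) = 0x6700BE
s_3 = Round(s_2, k_2) = 0x0BEEFB
s_4 = Round(s_3, k_3) = 0xEFB805
s_5 = Round(s_4, k_4) = 0x8059C7

0x8059C7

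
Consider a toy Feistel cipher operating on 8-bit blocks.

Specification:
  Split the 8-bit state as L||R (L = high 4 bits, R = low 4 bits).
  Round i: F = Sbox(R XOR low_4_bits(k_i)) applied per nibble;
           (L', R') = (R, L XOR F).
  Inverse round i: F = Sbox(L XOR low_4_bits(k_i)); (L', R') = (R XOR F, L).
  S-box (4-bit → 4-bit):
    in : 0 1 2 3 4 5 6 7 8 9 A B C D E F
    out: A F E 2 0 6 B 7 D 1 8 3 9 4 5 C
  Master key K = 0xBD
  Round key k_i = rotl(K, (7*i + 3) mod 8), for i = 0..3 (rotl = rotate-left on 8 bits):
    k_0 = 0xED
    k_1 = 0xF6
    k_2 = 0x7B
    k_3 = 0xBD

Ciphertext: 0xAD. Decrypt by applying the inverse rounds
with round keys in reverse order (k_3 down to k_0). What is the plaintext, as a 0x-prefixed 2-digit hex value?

0x38

s_0 = ciphertext = 0xAD
s_1 = InvRound(s_0, k_3) = 0xAA
s_2 = InvRound(s_1, k_2) = 0x5A
s_3 = InvRound(s_2, k_1) = 0x85
s_4 = InvRound(s_3, k_0) = 0x38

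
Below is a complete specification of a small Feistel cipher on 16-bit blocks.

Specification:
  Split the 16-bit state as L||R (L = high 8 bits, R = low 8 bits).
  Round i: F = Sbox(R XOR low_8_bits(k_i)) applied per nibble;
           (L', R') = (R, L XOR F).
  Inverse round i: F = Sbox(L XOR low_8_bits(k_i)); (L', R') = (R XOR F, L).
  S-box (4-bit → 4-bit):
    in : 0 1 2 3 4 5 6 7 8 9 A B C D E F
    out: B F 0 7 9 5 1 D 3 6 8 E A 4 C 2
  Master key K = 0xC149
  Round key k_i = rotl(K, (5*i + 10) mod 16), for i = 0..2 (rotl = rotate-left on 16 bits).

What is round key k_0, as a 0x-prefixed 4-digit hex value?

K = 0xC149
k_0 = rotl(K, (5*0+10) mod 16) = rotl(K, 10) = 0x2705

0x2705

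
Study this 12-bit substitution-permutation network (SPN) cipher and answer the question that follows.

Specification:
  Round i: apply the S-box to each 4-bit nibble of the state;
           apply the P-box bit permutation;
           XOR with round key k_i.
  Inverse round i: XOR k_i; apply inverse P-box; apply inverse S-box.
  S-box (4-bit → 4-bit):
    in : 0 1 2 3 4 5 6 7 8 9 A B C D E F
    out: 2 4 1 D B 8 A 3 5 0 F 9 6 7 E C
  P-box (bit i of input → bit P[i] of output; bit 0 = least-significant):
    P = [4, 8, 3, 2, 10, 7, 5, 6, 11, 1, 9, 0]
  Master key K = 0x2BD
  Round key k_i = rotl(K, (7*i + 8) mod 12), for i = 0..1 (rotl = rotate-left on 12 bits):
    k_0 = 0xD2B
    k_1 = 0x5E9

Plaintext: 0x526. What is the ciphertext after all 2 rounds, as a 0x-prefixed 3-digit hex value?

0xAE5

s_0 = plaintext = 0x526
s_1 = Round(s_0, k_0) = 0x82E
s_2 = Round(s_1, k_1) = 0xAE5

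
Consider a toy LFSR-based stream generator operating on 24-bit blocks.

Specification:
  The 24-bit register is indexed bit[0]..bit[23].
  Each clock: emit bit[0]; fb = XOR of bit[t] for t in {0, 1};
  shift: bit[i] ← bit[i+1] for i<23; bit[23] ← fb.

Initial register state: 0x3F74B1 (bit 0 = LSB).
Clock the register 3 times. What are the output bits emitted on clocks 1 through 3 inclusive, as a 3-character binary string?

reg_0 = 0x3F74B1
clock 1: out=1, reg = 0x9FBA58
clock 2: out=0, reg = 0x4FDD2C
clock 3: out=0, reg = 0x27EE96

100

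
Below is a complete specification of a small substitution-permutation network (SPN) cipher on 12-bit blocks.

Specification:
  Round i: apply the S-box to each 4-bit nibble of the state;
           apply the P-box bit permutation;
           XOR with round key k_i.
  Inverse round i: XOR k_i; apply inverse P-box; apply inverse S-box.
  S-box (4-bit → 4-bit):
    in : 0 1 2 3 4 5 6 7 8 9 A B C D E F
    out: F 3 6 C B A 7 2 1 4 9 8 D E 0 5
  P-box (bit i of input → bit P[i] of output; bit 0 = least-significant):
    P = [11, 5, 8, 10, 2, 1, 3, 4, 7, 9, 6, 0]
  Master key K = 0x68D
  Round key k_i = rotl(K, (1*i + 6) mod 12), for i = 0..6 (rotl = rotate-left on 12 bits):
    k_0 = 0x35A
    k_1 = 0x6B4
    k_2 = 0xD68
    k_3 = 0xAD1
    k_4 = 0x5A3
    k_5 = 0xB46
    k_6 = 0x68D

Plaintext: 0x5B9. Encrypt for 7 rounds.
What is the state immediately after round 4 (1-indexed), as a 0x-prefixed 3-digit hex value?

0xA64

s_0 = plaintext = 0x5B9
s_1 = Round(s_0, k_0) = 0x04B
s_2 = Round(s_1, k_1) = 0x063
s_3 = Round(s_2, k_2) = 0xAA7
s_4 = Round(s_3, k_3) = 0xA64
s_5 = Round(s_4, k_4) = 0x90C
s_6 = Round(s_5, k_5) = 0x618
s_7 = Round(s_6, k_6) = 0xC4B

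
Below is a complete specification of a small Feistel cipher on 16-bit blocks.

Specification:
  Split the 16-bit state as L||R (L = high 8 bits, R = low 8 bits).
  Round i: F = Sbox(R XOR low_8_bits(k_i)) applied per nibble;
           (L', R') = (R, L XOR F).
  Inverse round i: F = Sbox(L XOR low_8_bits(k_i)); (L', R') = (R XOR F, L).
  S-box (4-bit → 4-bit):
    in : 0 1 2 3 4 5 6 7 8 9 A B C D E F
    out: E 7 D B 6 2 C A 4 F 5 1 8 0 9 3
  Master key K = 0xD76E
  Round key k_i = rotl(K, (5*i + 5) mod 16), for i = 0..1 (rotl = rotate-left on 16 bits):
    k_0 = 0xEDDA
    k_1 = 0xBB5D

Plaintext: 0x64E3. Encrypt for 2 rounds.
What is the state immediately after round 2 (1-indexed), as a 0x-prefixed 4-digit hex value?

s_0 = plaintext = 0x64E3
s_1 = Round(s_0, k_0) = 0xE3DB
s_2 = Round(s_1, k_1) = 0xDBAF

0xDBAF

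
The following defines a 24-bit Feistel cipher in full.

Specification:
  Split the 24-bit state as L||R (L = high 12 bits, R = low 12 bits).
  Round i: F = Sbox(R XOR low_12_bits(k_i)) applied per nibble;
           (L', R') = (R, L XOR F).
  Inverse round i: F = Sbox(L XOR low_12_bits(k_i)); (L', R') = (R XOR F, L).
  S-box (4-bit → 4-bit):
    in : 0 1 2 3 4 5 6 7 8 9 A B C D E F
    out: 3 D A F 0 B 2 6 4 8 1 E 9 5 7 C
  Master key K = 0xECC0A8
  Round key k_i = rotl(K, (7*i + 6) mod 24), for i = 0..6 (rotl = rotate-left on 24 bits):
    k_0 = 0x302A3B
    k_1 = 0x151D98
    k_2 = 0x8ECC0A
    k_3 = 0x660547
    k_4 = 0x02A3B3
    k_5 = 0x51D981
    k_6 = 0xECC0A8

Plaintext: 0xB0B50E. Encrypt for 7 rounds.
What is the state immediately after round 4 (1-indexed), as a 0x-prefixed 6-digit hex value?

s_0 = plaintext = 0xB0B50E
s_1 = Round(s_0, k_0) = 0x50E7F0
s_2 = Round(s_1, k_1) = 0x7F042A
s_3 = Round(s_2, k_2) = 0x42A353
s_4 = Round(s_3, k_3) = 0x3536FA
s_5 = Round(s_4, k_4) = 0x6FA85B
s_6 = Round(s_5, k_5) = 0x85BBAB
s_7 = Round(s_6, k_6) = 0xBAB664

0x3536FA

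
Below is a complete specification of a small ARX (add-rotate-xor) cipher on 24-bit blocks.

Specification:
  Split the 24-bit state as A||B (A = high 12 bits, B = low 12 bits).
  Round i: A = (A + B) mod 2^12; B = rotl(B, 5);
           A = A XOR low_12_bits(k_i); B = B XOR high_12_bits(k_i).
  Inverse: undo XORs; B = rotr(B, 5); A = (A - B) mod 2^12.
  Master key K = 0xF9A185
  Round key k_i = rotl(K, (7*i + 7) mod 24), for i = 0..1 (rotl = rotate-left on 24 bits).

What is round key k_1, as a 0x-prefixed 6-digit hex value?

K = 0xF9A185
k_0 = rotl(K, (7*0+7) mod 24) = rotl(K, 7) = 0xD0C2FC
k_1 = rotl(K, (7*1+7) mod 24) = rotl(K, 14) = 0x617E68

0x617E68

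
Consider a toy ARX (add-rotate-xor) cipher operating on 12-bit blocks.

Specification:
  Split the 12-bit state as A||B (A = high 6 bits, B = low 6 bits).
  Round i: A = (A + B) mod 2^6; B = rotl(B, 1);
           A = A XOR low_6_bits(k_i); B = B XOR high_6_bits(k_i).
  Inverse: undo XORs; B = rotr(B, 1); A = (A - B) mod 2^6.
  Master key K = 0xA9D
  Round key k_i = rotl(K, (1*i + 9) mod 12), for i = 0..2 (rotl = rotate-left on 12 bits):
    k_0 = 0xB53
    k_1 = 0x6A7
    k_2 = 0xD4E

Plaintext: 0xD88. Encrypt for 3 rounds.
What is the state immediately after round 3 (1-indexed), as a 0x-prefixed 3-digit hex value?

0x836

s_0 = plaintext = 0xD88
s_1 = Round(s_0, k_0) = 0xB7D
s_2 = Round(s_1, k_1) = 0x361
s_3 = Round(s_2, k_2) = 0x836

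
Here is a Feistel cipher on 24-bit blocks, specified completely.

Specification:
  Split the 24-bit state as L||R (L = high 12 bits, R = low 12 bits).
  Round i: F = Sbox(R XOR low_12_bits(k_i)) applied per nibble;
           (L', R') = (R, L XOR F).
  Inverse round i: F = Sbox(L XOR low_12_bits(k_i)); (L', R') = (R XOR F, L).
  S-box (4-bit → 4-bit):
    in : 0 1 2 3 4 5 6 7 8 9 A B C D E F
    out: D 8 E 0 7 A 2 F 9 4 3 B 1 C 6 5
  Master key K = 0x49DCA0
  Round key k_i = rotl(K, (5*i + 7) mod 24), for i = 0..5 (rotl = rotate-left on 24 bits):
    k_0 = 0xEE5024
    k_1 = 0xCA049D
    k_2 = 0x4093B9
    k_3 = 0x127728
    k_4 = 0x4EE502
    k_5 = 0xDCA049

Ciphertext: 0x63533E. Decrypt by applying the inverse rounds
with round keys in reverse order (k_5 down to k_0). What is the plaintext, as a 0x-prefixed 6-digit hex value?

0xF23A89

s_0 = ciphertext = 0x63533E
s_1 = InvRound(s_0, k_5) = 0x1CF635
s_2 = InvRound(s_1, k_4) = 0x1291CF
s_3 = InvRound(s_2, k_3) = 0x317129
s_4 = InvRound(s_3, k_2) = 0xC1F317
s_5 = InvRound(s_4, k_1) = 0xA89C1F
s_6 = InvRound(s_5, k_0) = 0xF23A89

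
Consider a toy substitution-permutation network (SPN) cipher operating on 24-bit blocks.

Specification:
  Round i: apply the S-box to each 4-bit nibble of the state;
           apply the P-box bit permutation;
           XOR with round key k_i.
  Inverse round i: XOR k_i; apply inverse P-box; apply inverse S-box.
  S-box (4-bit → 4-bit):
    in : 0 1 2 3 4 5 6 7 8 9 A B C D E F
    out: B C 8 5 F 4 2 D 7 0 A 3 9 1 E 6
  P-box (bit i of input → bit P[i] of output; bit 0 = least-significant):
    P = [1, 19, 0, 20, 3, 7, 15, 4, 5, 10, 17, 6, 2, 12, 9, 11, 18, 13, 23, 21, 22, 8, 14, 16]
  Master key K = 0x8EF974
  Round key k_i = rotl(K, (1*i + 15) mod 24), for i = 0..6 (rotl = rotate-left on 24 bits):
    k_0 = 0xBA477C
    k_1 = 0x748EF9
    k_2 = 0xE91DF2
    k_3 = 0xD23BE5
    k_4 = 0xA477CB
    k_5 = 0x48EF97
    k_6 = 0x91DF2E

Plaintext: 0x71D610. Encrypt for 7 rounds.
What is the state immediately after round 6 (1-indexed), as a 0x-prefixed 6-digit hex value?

0x0CBD48

s_0 = plaintext = 0x71D610
s_1 = Round(s_0, k_0) = 0x43836A
s_2 = Round(s_1, k_1) = 0xABDD5D
s_3 = Round(s_2, k_2) = 0xECBCD4
s_4 = Round(s_3, k_3) = 0xEF6A8A
s_5 = Round(s_4, k_4) = 0x3D8203
s_6 = Round(s_5, k_5) = 0x0CBD48
s_7 = Round(s_6, k_6) = 0xFC4E91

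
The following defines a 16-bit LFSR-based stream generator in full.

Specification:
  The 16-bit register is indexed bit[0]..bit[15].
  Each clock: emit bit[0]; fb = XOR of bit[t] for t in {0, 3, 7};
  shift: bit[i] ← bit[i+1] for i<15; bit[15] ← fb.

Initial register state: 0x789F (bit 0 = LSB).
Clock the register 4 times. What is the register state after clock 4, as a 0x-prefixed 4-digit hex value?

reg_0 = 0x789F
clock 1: out=1, reg = 0xBC4F
clock 2: out=1, reg = 0x5E27
clock 3: out=1, reg = 0xAF13
clock 4: out=1, reg = 0xD789

0xD789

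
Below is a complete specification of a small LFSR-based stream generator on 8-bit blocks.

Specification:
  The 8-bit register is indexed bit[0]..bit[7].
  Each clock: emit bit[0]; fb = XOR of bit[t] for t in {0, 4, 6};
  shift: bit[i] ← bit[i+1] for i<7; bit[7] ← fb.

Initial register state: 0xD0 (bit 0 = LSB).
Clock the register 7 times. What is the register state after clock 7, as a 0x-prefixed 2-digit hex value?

reg_0 = 0xD0
clock 1: out=0, reg = 0x68
clock 2: out=0, reg = 0xB4
clock 3: out=0, reg = 0xDA
clock 4: out=0, reg = 0x6D
clock 5: out=1, reg = 0x36
clock 6: out=0, reg = 0x9B
clock 7: out=1, reg = 0x4D

0x4D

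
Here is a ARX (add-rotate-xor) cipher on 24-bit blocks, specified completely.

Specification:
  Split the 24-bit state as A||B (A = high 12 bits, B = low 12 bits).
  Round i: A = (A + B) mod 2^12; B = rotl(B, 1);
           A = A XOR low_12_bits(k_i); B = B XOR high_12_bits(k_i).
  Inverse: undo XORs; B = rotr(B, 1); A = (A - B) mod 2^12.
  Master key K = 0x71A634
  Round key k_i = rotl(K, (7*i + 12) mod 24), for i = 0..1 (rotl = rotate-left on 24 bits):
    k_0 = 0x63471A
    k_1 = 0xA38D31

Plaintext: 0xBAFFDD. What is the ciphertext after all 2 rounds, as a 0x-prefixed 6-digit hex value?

s_0 = plaintext = 0xBAFFDD
s_1 = Round(s_0, k_0) = 0xC9698F
s_2 = Round(s_1, k_1) = 0xB14927

0xB14927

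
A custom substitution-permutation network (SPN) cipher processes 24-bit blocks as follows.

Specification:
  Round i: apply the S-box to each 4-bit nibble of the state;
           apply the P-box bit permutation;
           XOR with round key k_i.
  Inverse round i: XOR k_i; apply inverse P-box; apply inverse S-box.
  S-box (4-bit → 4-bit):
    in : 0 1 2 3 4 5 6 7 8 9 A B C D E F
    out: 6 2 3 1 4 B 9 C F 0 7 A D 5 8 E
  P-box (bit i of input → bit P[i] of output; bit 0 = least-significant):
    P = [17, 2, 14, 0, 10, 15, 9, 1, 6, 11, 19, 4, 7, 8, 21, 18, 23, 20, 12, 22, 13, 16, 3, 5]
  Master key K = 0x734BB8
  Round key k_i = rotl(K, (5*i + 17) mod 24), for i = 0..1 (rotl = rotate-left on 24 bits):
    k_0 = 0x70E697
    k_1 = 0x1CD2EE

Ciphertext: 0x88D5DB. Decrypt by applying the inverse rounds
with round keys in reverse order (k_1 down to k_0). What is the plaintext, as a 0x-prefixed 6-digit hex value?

0x4A929A

s_0 = ciphertext = 0x88D5DB
s_1 = InvRound(s_0, k_1) = 0xE2BEDB
s_2 = InvRound(s_1, k_0) = 0x4A929A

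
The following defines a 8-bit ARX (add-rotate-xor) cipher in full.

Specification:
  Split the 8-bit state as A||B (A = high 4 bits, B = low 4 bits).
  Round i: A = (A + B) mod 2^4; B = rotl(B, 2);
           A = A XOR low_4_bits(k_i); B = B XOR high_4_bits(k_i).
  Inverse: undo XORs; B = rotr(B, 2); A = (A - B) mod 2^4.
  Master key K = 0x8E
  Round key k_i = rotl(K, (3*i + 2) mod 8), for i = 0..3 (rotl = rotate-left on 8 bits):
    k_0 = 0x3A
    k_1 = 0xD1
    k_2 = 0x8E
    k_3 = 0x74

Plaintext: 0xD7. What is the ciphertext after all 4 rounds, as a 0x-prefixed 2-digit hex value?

s_0 = plaintext = 0xD7
s_1 = Round(s_0, k_0) = 0xEE
s_2 = Round(s_1, k_1) = 0xD6
s_3 = Round(s_2, k_2) = 0xD1
s_4 = Round(s_3, k_3) = 0xA3

0xA3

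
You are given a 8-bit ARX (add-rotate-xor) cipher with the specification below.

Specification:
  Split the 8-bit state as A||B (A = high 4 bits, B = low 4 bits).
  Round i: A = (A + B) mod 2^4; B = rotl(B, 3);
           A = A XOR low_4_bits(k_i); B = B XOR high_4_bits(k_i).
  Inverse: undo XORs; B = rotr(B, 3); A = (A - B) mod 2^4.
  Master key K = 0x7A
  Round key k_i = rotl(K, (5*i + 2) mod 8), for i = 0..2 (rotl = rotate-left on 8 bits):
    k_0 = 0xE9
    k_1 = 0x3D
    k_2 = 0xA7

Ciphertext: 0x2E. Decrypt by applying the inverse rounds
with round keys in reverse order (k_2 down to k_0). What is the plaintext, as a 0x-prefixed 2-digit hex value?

0xD3

s_0 = ciphertext = 0x2E
s_1 = InvRound(s_0, k_2) = 0xD8
s_2 = InvRound(s_1, k_1) = 0x97
s_3 = InvRound(s_2, k_0) = 0xD3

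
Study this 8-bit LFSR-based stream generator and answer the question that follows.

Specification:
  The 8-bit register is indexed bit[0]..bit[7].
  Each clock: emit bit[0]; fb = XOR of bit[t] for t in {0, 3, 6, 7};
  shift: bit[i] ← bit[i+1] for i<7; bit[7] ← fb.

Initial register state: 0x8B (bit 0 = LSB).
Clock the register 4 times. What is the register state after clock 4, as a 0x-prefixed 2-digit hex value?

0x38

reg_0 = 0x8B
clock 1: out=1, reg = 0xC5
clock 2: out=1, reg = 0xE2
clock 3: out=0, reg = 0x71
clock 4: out=1, reg = 0x38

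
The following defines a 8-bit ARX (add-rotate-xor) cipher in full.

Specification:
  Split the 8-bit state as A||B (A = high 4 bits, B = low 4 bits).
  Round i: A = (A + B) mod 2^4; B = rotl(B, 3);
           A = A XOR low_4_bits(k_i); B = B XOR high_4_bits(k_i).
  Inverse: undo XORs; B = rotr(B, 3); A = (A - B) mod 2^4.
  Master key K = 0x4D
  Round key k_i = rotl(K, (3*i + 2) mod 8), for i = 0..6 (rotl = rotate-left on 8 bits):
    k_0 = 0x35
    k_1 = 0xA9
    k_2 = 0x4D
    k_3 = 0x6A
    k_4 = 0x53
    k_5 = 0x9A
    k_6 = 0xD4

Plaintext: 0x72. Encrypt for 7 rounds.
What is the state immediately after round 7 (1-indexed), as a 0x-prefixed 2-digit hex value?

0xA1

s_0 = plaintext = 0x72
s_1 = Round(s_0, k_0) = 0xC2
s_2 = Round(s_1, k_1) = 0x7B
s_3 = Round(s_2, k_2) = 0xF9
s_4 = Round(s_3, k_3) = 0x2A
s_5 = Round(s_4, k_4) = 0xF0
s_6 = Round(s_5, k_5) = 0x59
s_7 = Round(s_6, k_6) = 0xA1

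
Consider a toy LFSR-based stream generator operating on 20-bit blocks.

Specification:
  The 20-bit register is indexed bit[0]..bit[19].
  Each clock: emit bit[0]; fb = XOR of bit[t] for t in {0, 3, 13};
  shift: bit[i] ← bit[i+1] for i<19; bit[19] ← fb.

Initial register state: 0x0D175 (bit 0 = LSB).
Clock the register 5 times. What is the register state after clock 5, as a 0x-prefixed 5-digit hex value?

0xE868B

reg_0 = 0x0D175
clock 1: out=1, reg = 0x868BA
clock 2: out=0, reg = 0x4345D
clock 3: out=1, reg = 0xA1A2E
clock 4: out=0, reg = 0xD0D17
clock 5: out=1, reg = 0xE868B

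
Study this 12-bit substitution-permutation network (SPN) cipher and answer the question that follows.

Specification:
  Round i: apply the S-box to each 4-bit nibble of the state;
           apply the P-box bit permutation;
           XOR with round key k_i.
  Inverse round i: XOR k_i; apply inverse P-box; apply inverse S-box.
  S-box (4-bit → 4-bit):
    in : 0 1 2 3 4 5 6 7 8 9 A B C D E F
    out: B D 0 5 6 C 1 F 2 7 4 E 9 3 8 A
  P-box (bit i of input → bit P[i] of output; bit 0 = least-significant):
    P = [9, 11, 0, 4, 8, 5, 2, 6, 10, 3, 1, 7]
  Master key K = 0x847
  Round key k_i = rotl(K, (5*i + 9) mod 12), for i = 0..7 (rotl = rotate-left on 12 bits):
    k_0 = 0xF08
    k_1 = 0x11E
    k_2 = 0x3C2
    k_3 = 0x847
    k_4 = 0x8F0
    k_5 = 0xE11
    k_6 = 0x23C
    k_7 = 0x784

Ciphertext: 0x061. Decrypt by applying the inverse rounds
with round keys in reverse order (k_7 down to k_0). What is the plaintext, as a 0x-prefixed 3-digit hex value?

0xE5F

s_0 = ciphertext = 0x061
s_1 = InvRound(s_0, k_7) = 0xC73
s_2 = InvRound(s_1, k_6) = 0x959
s_3 = InvRound(s_2, k_5) = 0xDC6
s_4 = InvRound(s_3, k_4) = 0x39E
s_5 = InvRound(s_4, k_3) = 0xFC7
s_6 = InvRound(s_5, k_2) = 0x6A4
s_7 = InvRound(s_6, k_1) = 0x7DC
s_8 = InvRound(s_7, k_0) = 0xE5F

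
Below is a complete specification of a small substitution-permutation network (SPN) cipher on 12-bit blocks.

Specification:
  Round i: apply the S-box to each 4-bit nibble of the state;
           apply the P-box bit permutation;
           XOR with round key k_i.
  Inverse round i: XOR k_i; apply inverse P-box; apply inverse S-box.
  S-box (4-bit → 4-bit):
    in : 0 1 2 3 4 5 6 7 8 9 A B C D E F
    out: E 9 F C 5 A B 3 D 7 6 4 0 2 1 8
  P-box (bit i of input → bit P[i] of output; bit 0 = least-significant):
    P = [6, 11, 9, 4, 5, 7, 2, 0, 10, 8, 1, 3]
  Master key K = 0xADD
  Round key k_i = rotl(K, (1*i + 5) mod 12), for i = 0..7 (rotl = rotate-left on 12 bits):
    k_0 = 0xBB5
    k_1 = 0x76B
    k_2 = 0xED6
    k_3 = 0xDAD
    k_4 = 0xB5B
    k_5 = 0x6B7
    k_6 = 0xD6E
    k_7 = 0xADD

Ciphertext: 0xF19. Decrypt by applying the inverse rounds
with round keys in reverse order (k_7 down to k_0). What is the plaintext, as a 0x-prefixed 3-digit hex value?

s_0 = ciphertext = 0xF19
s_1 = InvRound(s_0, k_7) = 0x7AE
s_2 = InvRound(s_1, k_6) = 0xCD9
s_3 = InvRound(s_2, k_5) = 0x349
s_4 = InvRound(s_3, k_4) = 0xBC5
s_5 = InvRound(s_4, k_3) = 0x1E4
s_6 = InvRound(s_5, k_2) = 0x9E0
s_7 = InvRound(s_6, k_1) = 0x85A
s_8 = InvRound(s_7, k_0) = 0x024

0x024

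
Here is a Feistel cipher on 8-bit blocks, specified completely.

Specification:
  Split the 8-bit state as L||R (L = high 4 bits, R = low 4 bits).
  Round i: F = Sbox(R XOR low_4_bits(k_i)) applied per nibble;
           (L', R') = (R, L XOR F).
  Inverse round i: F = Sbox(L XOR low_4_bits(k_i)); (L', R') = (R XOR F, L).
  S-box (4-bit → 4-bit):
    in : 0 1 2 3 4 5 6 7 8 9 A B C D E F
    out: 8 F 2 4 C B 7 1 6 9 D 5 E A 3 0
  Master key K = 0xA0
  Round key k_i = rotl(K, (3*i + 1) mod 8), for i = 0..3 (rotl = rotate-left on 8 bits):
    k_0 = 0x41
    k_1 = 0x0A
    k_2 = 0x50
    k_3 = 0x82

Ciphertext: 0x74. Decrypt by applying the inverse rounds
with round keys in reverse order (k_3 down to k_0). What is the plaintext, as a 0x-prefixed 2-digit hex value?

0xB5

s_0 = ciphertext = 0x74
s_1 = InvRound(s_0, k_3) = 0xF7
s_2 = InvRound(s_1, k_2) = 0x7F
s_3 = InvRound(s_2, k_1) = 0x57
s_4 = InvRound(s_3, k_0) = 0xB5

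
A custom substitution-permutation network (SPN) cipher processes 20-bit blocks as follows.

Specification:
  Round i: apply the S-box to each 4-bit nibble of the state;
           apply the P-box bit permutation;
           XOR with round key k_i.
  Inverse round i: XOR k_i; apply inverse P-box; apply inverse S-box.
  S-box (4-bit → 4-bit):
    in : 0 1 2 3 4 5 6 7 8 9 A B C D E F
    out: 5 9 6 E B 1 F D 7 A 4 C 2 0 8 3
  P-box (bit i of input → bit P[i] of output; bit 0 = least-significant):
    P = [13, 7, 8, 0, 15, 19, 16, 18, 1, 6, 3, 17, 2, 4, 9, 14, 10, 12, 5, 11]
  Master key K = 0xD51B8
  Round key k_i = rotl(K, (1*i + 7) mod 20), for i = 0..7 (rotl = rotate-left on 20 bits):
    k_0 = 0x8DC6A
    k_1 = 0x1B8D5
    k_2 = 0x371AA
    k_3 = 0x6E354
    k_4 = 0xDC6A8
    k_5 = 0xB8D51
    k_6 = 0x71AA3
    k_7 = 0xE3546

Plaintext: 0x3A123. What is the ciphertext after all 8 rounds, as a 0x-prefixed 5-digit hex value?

0x563B1

s_0 = plaintext = 0x3A123
s_1 = Round(s_0, k_0) = 0x3C7C9
s_2 = Round(s_1, k_1) = 0xBA06E
s_3 = Round(s_2, k_2) = 0xEFB81
s_4 = Round(s_3, k_3) = 0xD4B49
s_5 = Round(s_4, k_4) = 0x30635
s_6 = Round(s_5, k_5) = 0x4B73F
s_7 = Round(s_6, k_6) = 0x86429
s_8 = Round(s_7, k_7) = 0x563B1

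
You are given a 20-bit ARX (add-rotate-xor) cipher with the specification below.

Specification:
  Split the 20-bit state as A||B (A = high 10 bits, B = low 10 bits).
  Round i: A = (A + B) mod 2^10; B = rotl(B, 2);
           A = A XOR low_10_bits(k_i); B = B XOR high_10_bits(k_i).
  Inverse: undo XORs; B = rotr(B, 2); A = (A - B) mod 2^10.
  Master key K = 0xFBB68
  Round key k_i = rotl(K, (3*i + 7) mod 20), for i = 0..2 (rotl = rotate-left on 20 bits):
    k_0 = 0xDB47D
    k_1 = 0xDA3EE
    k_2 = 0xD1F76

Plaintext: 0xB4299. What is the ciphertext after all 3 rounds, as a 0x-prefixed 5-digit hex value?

s_0 = plaintext = 0xB4299
s_1 = Round(s_0, k_0) = 0x4510B
s_2 = Round(s_1, k_1) = 0x7C745
s_3 = Round(s_2, k_2) = 0x90250

0x90250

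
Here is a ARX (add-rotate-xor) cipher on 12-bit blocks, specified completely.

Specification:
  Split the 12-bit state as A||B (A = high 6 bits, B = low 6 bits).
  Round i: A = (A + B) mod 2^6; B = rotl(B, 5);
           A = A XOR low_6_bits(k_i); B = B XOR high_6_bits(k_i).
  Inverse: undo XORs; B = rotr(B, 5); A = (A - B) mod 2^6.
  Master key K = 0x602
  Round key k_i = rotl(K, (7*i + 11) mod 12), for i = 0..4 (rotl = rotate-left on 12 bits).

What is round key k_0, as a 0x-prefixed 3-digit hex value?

K = 0x602
k_0 = rotl(K, (7*0+11) mod 12) = rotl(K, 11) = 0x301

0x301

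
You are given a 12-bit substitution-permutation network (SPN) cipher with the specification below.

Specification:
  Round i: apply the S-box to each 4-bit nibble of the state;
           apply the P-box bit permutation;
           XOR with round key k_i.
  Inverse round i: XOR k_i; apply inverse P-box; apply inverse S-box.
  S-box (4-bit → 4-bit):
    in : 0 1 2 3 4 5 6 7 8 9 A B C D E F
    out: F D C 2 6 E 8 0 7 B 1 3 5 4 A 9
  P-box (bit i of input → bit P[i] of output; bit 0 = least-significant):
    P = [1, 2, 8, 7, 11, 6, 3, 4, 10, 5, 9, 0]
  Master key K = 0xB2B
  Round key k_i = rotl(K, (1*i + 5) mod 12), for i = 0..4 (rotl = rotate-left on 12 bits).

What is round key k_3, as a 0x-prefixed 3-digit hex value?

K = 0xB2B
k_0 = rotl(K, (1*0+5) mod 12) = rotl(K, 5) = 0x576
k_1 = rotl(K, (1*1+5) mod 12) = rotl(K, 6) = 0xAEC
k_2 = rotl(K, (1*2+5) mod 12) = rotl(K, 7) = 0x5D9
k_3 = rotl(K, (1*3+5) mod 12) = rotl(K, 8) = 0xBB2

0xBB2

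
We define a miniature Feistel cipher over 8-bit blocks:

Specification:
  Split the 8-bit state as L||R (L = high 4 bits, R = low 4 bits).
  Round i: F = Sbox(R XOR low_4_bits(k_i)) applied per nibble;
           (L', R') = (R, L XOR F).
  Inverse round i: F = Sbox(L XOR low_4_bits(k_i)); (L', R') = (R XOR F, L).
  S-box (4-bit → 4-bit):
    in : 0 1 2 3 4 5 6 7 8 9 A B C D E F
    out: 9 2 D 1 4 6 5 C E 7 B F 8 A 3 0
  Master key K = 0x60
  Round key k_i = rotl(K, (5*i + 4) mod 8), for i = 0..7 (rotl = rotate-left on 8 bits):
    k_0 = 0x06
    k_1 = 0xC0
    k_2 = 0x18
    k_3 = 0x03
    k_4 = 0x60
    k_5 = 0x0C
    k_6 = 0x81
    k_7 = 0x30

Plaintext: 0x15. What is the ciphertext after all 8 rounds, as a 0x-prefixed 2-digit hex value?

0xCA

s_0 = plaintext = 0x15
s_1 = Round(s_0, k_0) = 0x50
s_2 = Round(s_1, k_1) = 0x0C
s_3 = Round(s_2, k_2) = 0xC4
s_4 = Round(s_3, k_3) = 0x40
s_5 = Round(s_4, k_4) = 0x0D
s_6 = Round(s_5, k_5) = 0xD2
s_7 = Round(s_6, k_6) = 0x2C
s_8 = Round(s_7, k_7) = 0xCA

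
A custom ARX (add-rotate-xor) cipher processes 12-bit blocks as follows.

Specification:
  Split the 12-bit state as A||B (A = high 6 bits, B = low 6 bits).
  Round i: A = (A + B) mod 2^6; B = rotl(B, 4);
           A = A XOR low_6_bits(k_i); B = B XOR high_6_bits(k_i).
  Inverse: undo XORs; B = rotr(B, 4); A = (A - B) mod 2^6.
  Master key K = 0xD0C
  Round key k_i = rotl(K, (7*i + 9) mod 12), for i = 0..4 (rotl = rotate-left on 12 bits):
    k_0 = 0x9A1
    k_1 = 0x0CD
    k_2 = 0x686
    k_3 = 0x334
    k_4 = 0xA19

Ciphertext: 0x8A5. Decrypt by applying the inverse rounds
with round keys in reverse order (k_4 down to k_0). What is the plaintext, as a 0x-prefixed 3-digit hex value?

s_0 = ciphertext = 0x8A5
s_1 = InvRound(s_0, k_4) = 0x1F4
s_2 = InvRound(s_1, k_3) = 0x423
s_3 = InvRound(s_2, k_2) = 0xBE7
s_4 = InvRound(s_3, k_1) = 0x412
s_5 = InvRound(s_4, k_0) = 0x793

0x793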